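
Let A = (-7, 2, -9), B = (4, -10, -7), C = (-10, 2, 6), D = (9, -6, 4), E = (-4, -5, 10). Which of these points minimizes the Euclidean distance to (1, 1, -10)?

Distances: d(A) ≈ 8.124, d(B) ≈ 11.7898, d(C) ≈ 19.4422, d(D) ≈ 17.5784, d(E) ≈ 21.4709. Nearest: A = (-7, 2, -9) with distance 8.124.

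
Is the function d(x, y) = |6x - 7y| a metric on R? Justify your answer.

No. d fails symmetry: d(4, 9) = |6·4 - 7·9| = |-39| = 39, but d(9, 4) = |6·9 - 7·4| = |26| = 26. Since 39 ≠ 26, d(x,y) ≠ d(y,x) in general.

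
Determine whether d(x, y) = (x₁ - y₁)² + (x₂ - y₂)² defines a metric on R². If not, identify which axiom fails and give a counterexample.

No. The squared Euclidean distance fails the triangle inequality. Counterexample: x = (0, 0), y = (5, 1), z = (10, 2). d(x,z) = 10² + 2² = 104, but d(x,y) + d(y,z) = (5² + 1²) + (5² + 1²) = 26 + 26 = 52. Since 104 > 52, the triangle inequality is violated. (Note: √d, the ordinary Euclidean distance, IS a metric.)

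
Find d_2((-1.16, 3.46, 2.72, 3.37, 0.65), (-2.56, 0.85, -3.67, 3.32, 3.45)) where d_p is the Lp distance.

(Σ|x_i - y_i|^2)^(1/2) = (|-1.16 - (-2.56)|^2 + |3.46 - 0.85|^2 + |2.72 - (-3.67)|^2 + |3.37 - 3.32|^2 + |0.65 - 3.45|^2)^(1/2)
= (1.4^2 + 2.61^2 + 6.39^2 + 0.05^2 + 2.8^2)^(1/2) = (1.96 + 6.8121 + 40.8321 + 0.0025 + 7.84)^(1/2) = (57.4467)^(1/2) ≈ 7.5794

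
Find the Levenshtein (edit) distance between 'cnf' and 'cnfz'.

Let D[i][j] be the edit distance between the first i characters of 'cnf' and the first j characters of 'cnfz', with D[i][0] = i, D[0][j] = j, and D[i][j] = D[i-1][j-1] if the characters match, else 1 + min(D[i-1][j], D[i][j-1], D[i-1][j-1]). Filling the table (rows: prefixes of 'cnf', columns: prefixes of 'cnfz'):
     ε  c  n  f  z
  ε  0  1  2  3  4
  c  1  0  1  2  3
  n  2  1  0  1  2
  f  3  2  1  0  1
The bottom-right entry gives D[3][4] = 1, so no sequence of fewer than 1 edit works. Backtracking through the table gives one optimal edit sequence (1 edit):
  cnf → cnfz (ins z @4)
Edit distance = 1.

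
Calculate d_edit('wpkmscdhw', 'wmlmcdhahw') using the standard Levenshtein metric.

Let D[i][j] be the edit distance between the first i characters of 'wpkmscdhw' and the first j characters of 'wmlmcdhahw', with D[i][0] = i, D[0][j] = j, and D[i][j] = D[i-1][j-1] if the characters match, else 1 + min(D[i-1][j], D[i][j-1], D[i-1][j-1]). Filling the table (rows: prefixes of 'wpkmscdhw', columns: prefixes of 'wmlmcdhahw'):
     ε  w  m  l  m  c  d  h  a  h  w
  ε  0  1  2  3  4  5  6  7  8  9 10
  w  1  0  1  2  3  4  5  6  7  8  9
  p  2  1  1  2  3  4  5  6  7  8  9
  k  3  2  2  2  3  4  5  6  7  8  9
  m  4  3  2  3  2  3  4  5  6  7  8
  s  5  4  3  3  3  3  4  5  6  7  8
  c  6  5  4  4  4  3  4  5  6  7  8
  d  7  6  5  5  5  4  3  4  5  6  7
  h  8  7  6  6  6  5  4  3  4  5  6
  w  9  8  7  7  7  6  5  4  4  5  5
The bottom-right entry gives D[9][10] = 5, so no sequence of fewer than 5 edits works. Backtracking through the table gives one optimal edit sequence (5 edits):
  wpkmscdhw → wmkmscdhw (sub p→m @2)
  wmkmscdhw → wmlmscdhw (sub k→l @3)
  wmlmscdhw → wmlmcdhw (del s @5)
  wmlmcdhw → wmlmcdhhw (ins h @7)
  wmlmcdhhw → wmlmcdhahw (ins a @8)
Edit distance = 5.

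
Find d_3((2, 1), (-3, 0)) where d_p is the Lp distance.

(Σ|x_i - y_i|^3)^(1/3) = (|2 - (-3)|^3 + |1 - 0|^3)^(1/3)
= (5^3 + 1^3)^(1/3) = (125 + 1)^(1/3) = (126)^(1/3) ≈ 5.0133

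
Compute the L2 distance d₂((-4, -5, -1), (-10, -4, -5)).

√(Σ(x_i - y_i)²) = √((-4 - (-10))² + (-5 - (-4))² + (-1 - (-5))²)
= √(6² + (-1)² + 4²) = √(36 + 1 + 16) = √53 ≈ 7.2801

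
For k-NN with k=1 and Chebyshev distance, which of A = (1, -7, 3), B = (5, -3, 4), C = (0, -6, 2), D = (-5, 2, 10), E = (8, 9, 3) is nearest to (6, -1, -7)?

Distances: d(A) = 10, d(B) = 11, d(C) = 9, d(D) = 17, d(E) = 10. Nearest: C = (0, -6, 2) with distance 9.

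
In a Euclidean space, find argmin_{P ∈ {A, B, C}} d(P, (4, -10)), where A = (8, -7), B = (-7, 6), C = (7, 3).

Distances: d(A) = 5, d(B) ≈ 19.4165, d(C) ≈ 13.3417. Nearest: A = (8, -7) with distance 5.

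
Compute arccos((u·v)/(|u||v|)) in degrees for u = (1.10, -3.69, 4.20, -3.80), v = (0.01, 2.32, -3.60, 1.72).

With u = (1.10, -3.69, 4.20, -3.80), v = (0.01, 2.32, -3.60, 1.72):
u·v = 1.1·0.01 + (-3.69)·2.32 + 4.2·(-3.6) + (-3.8)·1.72 = 0.011 + (-8.5608) + (-15.12) + (-6.536) = -30.2058.
|u| = √(1.1² + (-3.69)² + 4.2² + (-3.8)²) = √(1.21 + 13.6161 + 17.64 + 14.44) = √46.9061, |v| = √(0.01² + 2.32² + (-3.6)² + 1.72²) = √(0.0001 + 5.3824 + 12.96 + 2.9584) = √21.3009.
cos θ = (u·v)/(|u||v|) = -30.2058/(√46.9061·√21.3009) ≈ -0.955601
θ = arccos(-0.955601) ≈ 162.86°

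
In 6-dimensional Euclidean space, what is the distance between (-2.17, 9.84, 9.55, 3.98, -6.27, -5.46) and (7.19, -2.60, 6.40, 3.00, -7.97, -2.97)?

√(Σ(x_i - y_i)²) = √((-2.17 - 7.19)² + (9.84 - (-2.6))² + (9.55 - 6.4)² + (3.98 - 3)² + (-6.27 - (-7.97))² + (-5.46 - (-2.97))²)
= √((-9.36)² + 12.44² + 3.15² + 0.98² + 1.7² + (-2.49)²) = √(87.6096 + 154.7536 + 9.9225 + 0.9604 + 2.89 + 6.2001) = √262.3362 ≈ 16.1968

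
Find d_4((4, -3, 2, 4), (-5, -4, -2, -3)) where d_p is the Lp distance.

(Σ|x_i - y_i|^4)^(1/4) = (|4 - (-5)|^4 + |-3 - (-4)|^4 + |2 - (-2)|^4 + |4 - (-3)|^4)^(1/4)
= (9^4 + 1^4 + 4^4 + 7^4)^(1/4) = (6561 + 1 + 256 + 2401)^(1/4) = (9219)^(1/4) ≈ 9.7988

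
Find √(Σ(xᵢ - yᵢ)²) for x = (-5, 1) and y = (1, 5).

√(Σ(x_i - y_i)²) = √((-5 - 1)² + (1 - 5)²)
= √((-6)² + (-4)²) = √(36 + 16) = √52 ≈ 7.2111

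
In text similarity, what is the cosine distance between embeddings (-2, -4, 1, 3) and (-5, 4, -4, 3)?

With u = (-2, -4, 1, 3), v = (-5, 4, -4, 3):
u·v = (-2)·(-5) + (-4)·4 + 1·(-4) + 3·3 = 10 + (-16) + (-4) + 9 = -1.
|u| = √((-2)² + (-4)² + 1² + 3²) = √30, |v| = √((-5)² + 4² + (-4)² + 3²) = √66, so |u||v| = √(30·66) = √1980.
cos θ = (u·v)/(|u||v|) = -1/√1980 ≈ -0.0225
Cosine distance = 1 - cos θ ≈ 1 - (-0.0225) = 1.0225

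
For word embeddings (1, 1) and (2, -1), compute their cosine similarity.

With u = (1, 1), v = (2, -1):
u·v = 1·2 + 1·(-1) = 2 + (-1) = 1.
|u| = √(1² + 1²) = √2, |v| = √(2² + (-1)²) = √5, so |u||v| = √(2·5) = √10.
cos θ = (u·v)/(|u||v|) = 1/√10 ≈ 0.3162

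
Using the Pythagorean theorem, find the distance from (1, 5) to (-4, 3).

√(Σ(x_i - y_i)²) = √((1 - (-4))² + (5 - 3)²)
= √(5² + 2²) = √(25 + 4) = √29 ≈ 5.3852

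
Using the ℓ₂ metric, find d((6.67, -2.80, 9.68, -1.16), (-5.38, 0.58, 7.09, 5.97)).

√(Σ(x_i - y_i)²) = √((6.67 - (-5.38))² + (-2.8 - 0.58)² + (9.68 - 7.09)² + (-1.16 - 5.97)²)
= √(12.05² + (-3.38)² + 2.59² + (-7.13)²) = √(145.2025 + 11.4244 + 6.7081 + 50.8369) = √214.1719 ≈ 14.6346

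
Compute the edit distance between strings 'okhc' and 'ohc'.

Let D[i][j] be the edit distance between the first i characters of 'okhc' and the first j characters of 'ohc', with D[i][0] = i, D[0][j] = j, and D[i][j] = D[i-1][j-1] if the characters match, else 1 + min(D[i-1][j], D[i][j-1], D[i-1][j-1]). Filling the table (rows: prefixes of 'okhc', columns: prefixes of 'ohc'):
     ε  o  h  c
  ε  0  1  2  3
  o  1  0  1  2
  k  2  1  1  2
  h  3  2  1  2
  c  4  3  2  1
The bottom-right entry gives D[4][3] = 1, so no sequence of fewer than 1 edit works. Backtracking through the table gives one optimal edit sequence (1 edit):
  okhc → ohc (del k @2)
Edit distance = 1.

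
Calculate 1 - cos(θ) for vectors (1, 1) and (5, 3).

With u = (1, 1), v = (5, 3):
u·v = 1·5 + 1·3 = 5 + 3 = 8.
|u| = √(1² + 1²) = √2, |v| = √(5² + 3²) = √34, so |u||v| = √(2·34) = √68.
cos θ = (u·v)/(|u||v|) = 8/√68 ≈ 0.9701
Cosine distance = 1 - cos θ ≈ 1 - 0.9701 = 0.0299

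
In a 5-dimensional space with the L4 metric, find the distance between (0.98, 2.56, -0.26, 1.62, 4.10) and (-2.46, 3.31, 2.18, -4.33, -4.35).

(Σ|x_i - y_i|^4)^(1/4) = (|0.98 - (-2.46)|^4 + |2.56 - 3.31|^4 + |-0.26 - 2.18|^4 + |1.62 - (-4.33)|^4 + |4.1 - (-4.35)|^4)^(1/4)
= (3.44^4 + 0.75^4 + 2.44^4 + 5.95^4 + 8.45^4)^(1/4) ≈ (140.0341 + 0.3164 + 35.4454 + 1253.337 + 5098.317)^(1/4) = (6527.4499)^(1/4) ≈ 8.9885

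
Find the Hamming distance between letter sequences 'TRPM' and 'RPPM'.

Differing positions: 1, 2. Hamming distance = 2.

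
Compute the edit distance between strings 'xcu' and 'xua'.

Let D[i][j] be the edit distance between the first i characters of 'xcu' and the first j characters of 'xua', with D[i][0] = i, D[0][j] = j, and D[i][j] = D[i-1][j-1] if the characters match, else 1 + min(D[i-1][j], D[i][j-1], D[i-1][j-1]). Filling the table (rows: prefixes of 'xcu', columns: prefixes of 'xua'):
     ε  x  u  a
  ε  0  1  2  3
  x  1  0  1  2
  c  2  1  1  2
  u  3  2  1  2
The bottom-right entry gives D[3][3] = 2, so no sequence of fewer than 2 edits works. Backtracking through the table gives one optimal edit sequence (2 edits):
  xcu → xuu (sub c→u @2)
  xuu → xua (sub u→a @3)
Edit distance = 2.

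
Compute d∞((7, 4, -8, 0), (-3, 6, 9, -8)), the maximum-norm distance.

max(|x_i - y_i|) = max(|7 - (-3)|, |4 - 6|, |-8 - 9|, |0 - (-8)|) = max(10, 2, 17, 8) = 17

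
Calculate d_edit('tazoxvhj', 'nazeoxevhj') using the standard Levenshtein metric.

Let D[i][j] be the edit distance between the first i characters of 'tazoxvhj' and the first j characters of 'nazeoxevhj', with D[i][0] = i, D[0][j] = j, and D[i][j] = D[i-1][j-1] if the characters match, else 1 + min(D[i-1][j], D[i][j-1], D[i-1][j-1]). Filling the table (rows: prefixes of 'tazoxvhj', columns: prefixes of 'nazeoxevhj'):
     ε  n  a  z  e  o  x  e  v  h  j
  ε  0  1  2  3  4  5  6  7  8  9 10
  t  1  1  2  3  4  5  6  7  8  9 10
  a  2  2  1  2  3  4  5  6  7  8  9
  z  3  3  2  1  2  3  4  5  6  7  8
  o  4  4  3  2  2  2  3  4  5  6  7
  x  5  5  4  3  3  3  2  3  4  5  6
  v  6  6  5  4  4  4  3  3  3  4  5
  h  7  7  6  5  5  5  4  4  4  3  4
  j  8  8  7  6  6  6  5  5  5  4  3
The bottom-right entry gives D[8][10] = 3, so no sequence of fewer than 3 edits works. Backtracking through the table gives one optimal edit sequence (3 edits):
  tazoxvhj → nazoxvhj (sub t→n @1)
  nazoxvhj → nazeoxvhj (ins e @4)
  nazeoxvhj → nazeoxevhj (ins e @7)
Edit distance = 3.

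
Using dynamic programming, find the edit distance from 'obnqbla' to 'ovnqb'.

Let D[i][j] be the edit distance between the first i characters of 'obnqbla' and the first j characters of 'ovnqb', with D[i][0] = i, D[0][j] = j, and D[i][j] = D[i-1][j-1] if the characters match, else 1 + min(D[i-1][j], D[i][j-1], D[i-1][j-1]). Filling the table (rows: prefixes of 'obnqbla', columns: prefixes of 'ovnqb'):
     ε  o  v  n  q  b
  ε  0  1  2  3  4  5
  o  1  0  1  2  3  4
  b  2  1  1  2  3  3
  n  3  2  2  1  2  3
  q  4  3  3  2  1  2
  b  5  4  4  3  2  1
  l  6  5  5  4  3  2
  a  7  6  6  5  4  3
The bottom-right entry gives D[7][5] = 3, so no sequence of fewer than 3 edits works. Backtracking through the table gives one optimal edit sequence (3 edits):
  obnqbla → ovnqbla (sub b→v @2)
  ovnqbla → ovnqba (del l @6)
  ovnqba → ovnqb (del a @6)
Edit distance = 3.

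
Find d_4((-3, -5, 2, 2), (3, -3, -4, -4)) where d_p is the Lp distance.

(Σ|x_i - y_i|^4)^(1/4) = (|-3 - 3|^4 + |-5 - (-3)|^4 + |2 - (-4)|^4 + |2 - (-4)|^4)^(1/4)
= (6^4 + 2^4 + 6^4 + 6^4)^(1/4) = (1296 + 16 + 1296 + 1296)^(1/4) = (3904)^(1/4) ≈ 7.9046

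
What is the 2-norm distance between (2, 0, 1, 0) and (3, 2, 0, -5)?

(Σ|x_i - y_i|^2)^(1/2) = (|2 - 3|^2 + |0 - 2|^2 + |1 - 0|^2 + |0 - (-5)|^2)^(1/2)
= (1^2 + 2^2 + 1^2 + 5^2)^(1/2) = (1 + 4 + 1 + 25)^(1/2) = (31)^(1/2) ≈ 5.5678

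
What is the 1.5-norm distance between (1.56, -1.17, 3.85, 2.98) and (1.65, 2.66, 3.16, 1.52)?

(Σ|x_i - y_i|^1.5)^(1/1.5) = (|1.56 - 1.65|^1.5 + |-1.17 - 2.66|^1.5 + |3.85 - 3.16|^1.5 + |2.98 - 1.52|^1.5)^(1/1.5)
= (0.09^1.5 + 3.83^1.5 + 0.69^1.5 + 1.46^1.5)^(1/1.5) ≈ (0.027 + 7.4955 + 0.5732 + 1.7641)^(1/1.5) = (9.8598)^(1/1.5) ≈ 4.5981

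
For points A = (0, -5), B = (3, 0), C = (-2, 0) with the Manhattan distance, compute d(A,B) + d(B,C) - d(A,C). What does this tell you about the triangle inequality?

d(A,B) = 3 + 5 = 8, d(B,C) = 5 + 0 = 5, d(A,C) = 2 + 5 = 7.
d(A,B) + d(B,C) - d(A,C) = 8 + 5 - 7 = 13 - 7 = 6. This is ≥ 0, so the triangle inequality holds for these points.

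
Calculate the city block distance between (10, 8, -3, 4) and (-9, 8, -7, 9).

Σ|x_i - y_i| = |10 - (-9)| + |8 - 8| + |-3 - (-7)| + |4 - 9| = 19 + 0 + 4 + 5 = 28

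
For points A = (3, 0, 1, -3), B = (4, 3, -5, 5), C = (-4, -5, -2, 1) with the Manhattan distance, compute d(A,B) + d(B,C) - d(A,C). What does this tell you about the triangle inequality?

d(A,B) = 1 + 3 + 6 + 8 = 18, d(B,C) = 8 + 8 + 3 + 4 = 23, d(A,C) = 7 + 5 + 3 + 4 = 19.
d(A,B) + d(B,C) - d(A,C) = 18 + 23 - 19 = 41 - 19 = 22. This is ≥ 0, so the triangle inequality holds for these points.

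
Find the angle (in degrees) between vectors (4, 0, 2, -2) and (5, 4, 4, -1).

With u = (4, 0, 2, -2), v = (5, 4, 4, -1):
u·v = 4·5 + 0·4 + 2·4 + (-2)·(-1) = 20 + 0 + 8 + 2 = 30.
|u| = √(4² + 0² + 2² + (-2)²) = √24, |v| = √(5² + 4² + 4² + (-1)²) = √58, so |u||v| = √(24·58) = √1392.
cos θ = (u·v)/(|u||v|) = 30/√1392 ≈ 0.804084
θ = arccos(0.804084) ≈ 36.48°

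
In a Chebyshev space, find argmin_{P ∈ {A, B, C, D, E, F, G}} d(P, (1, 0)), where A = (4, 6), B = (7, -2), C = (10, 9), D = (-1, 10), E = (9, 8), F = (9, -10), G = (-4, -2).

Distances: d(A) = 6, d(B) = 6, d(C) = 9, d(D) = 10, d(E) = 8, d(F) = 10, d(G) = 5. Nearest: G = (-4, -2) with distance 5.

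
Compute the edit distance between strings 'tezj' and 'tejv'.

Let D[i][j] be the edit distance between the first i characters of 'tezj' and the first j characters of 'tejv', with D[i][0] = i, D[0][j] = j, and D[i][j] = D[i-1][j-1] if the characters match, else 1 + min(D[i-1][j], D[i][j-1], D[i-1][j-1]). Filling the table (rows: prefixes of 'tezj', columns: prefixes of 'tejv'):
     ε  t  e  j  v
  ε  0  1  2  3  4
  t  1  0  1  2  3
  e  2  1  0  1  2
  z  3  2  1  1  2
  j  4  3  2  1  2
The bottom-right entry gives D[4][4] = 2, so no sequence of fewer than 2 edits works. Backtracking through the table gives one optimal edit sequence (2 edits):
  tezj → tejj (sub z→j @3)
  tejj → tejv (sub j→v @4)
Edit distance = 2.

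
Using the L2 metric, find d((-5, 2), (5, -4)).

√(Σ(x_i - y_i)²) = √((-5 - 5)² + (2 - (-4))²)
= √((-10)² + 6²) = √(100 + 36) = √136 ≈ 11.6619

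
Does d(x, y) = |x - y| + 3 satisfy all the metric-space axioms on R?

No. d fails identity of indiscernibles (specifically d(x,x) = 0): d(-2, -2) = |-2 - (-2)| + 3 = 0 + 3 = 3 ≠ 0.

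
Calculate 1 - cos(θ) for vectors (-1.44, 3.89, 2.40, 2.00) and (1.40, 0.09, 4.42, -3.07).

With u = (-1.44, 3.89, 2.40, 2.00), v = (1.40, 0.09, 4.42, -3.07):
u·v = (-1.44)·1.4 + 3.89·0.09 + 2.4·4.42 + 2·(-3.07) = (-2.016) + 0.3501 + 10.608 + (-6.14) = 2.8021.
|u| = √((-1.44)² + 3.89² + 2.4² + 2²) = √(2.0736 + 15.1321 + 5.76 + 4) = √26.9657, |v| = √(1.4² + 0.09² + 4.42² + (-3.07)²) = √(1.96 + 0.0081 + 19.5364 + 9.4249) = √30.9294.
cos θ = (u·v)/(|u||v|) = 2.8021/(√26.9657·√30.9294) ≈ 0.097
Cosine distance = 1 - cos θ ≈ 1 - 0.097 = 0.903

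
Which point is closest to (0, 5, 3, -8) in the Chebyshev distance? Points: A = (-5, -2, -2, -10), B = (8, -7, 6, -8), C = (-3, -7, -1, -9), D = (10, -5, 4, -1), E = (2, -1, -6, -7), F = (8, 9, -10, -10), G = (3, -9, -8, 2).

Distances: d(A) = 7, d(B) = 12, d(C) = 12, d(D) = 10, d(E) = 9, d(F) = 13, d(G) = 14. Nearest: A = (-5, -2, -2, -10) with distance 7.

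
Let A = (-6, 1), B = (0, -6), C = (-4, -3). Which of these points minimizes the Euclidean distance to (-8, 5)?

Distances: d(A) ≈ 4.4721, d(B) ≈ 13.6015, d(C) ≈ 8.9443. Nearest: A = (-6, 1) with distance 4.4721.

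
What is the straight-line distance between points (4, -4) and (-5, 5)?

√(Σ(x_i - y_i)²) = √((4 - (-5))² + (-4 - 5)²)
= √(9² + (-9)²) = √(81 + 81) = √162 ≈ 12.7279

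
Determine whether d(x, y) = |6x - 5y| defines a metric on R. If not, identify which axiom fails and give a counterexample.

No. d fails symmetry: d(2, 5) = |6·2 - 5·5| = |-13| = 13, but d(5, 2) = |6·5 - 5·2| = |20| = 20. Since 13 ≠ 20, d(x,y) ≠ d(y,x) in general.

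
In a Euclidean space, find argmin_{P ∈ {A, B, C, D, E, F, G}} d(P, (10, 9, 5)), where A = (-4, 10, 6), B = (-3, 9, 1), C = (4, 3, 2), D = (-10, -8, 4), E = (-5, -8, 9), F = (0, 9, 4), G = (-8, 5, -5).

Distances: d(A) ≈ 14.0712, d(B) ≈ 13.6015, d(C) = 9, d(D) ≈ 26.2679, d(E) ≈ 23.0217, d(F) ≈ 10.0499, d(G) ≈ 20.9762. Nearest: C = (4, 3, 2) with distance 9.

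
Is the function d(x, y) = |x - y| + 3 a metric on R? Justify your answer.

No. d fails identity of indiscernibles (specifically d(x,x) = 0): d(-6, -6) = |-6 - (-6)| + 3 = 0 + 3 = 3 ≠ 0.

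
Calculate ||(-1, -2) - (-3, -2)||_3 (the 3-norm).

(Σ|x_i - y_i|^3)^(1/3) = (|-1 - (-3)|^3 + |-2 - (-2)|^3)^(1/3)
= (2^3 + 0^3)^(1/3) = (8 + 0)^(1/3) = (8)^(1/3) = 2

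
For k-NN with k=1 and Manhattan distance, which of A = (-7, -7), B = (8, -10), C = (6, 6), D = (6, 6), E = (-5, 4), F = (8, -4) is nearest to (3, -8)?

Distances: d(A) = 11, d(B) = 7, d(C) = 17, d(D) = 17, d(E) = 20, d(F) = 9. Nearest: B = (8, -10) with distance 7.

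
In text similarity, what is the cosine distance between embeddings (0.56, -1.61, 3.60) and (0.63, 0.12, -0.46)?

With u = (0.56, -1.61, 3.60), v = (0.63, 0.12, -0.46):
u·v = 0.56·0.63 + (-1.61)·0.12 + 3.6·(-0.46) = 0.3528 + (-0.1932) + (-1.656) = -1.4964.
|u| = √(0.56² + (-1.61)² + 3.6²) = √(0.3136 + 2.5921 + 12.96) = √15.8657, |v| = √(0.63² + 0.12² + (-0.46)²) = √(0.3969 + 0.0144 + 0.2116) = √0.6229.
cos θ = (u·v)/(|u||v|) = -1.4964/(√15.8657·√0.6229) ≈ -0.476
Cosine distance = 1 - cos θ ≈ 1 - (-0.476) = 1.476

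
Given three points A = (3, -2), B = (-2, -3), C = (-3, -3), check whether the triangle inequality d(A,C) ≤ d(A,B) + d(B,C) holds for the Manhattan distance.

d(A,B) = 5 + 1 = 6, d(B,C) = 1 + 0 = 1, d(A,C) = 6 + 1 = 7.
d(A,C) = 7 ≤ 6 + 1 = 7. Triangle inequality is satisfied.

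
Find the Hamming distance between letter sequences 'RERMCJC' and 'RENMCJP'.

Differing positions: 3, 7. Hamming distance = 2.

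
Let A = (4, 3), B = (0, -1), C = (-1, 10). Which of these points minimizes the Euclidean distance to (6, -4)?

Distances: d(A) ≈ 7.2801, d(B) ≈ 6.7082, d(C) ≈ 15.6525. Nearest: B = (0, -1) with distance 6.7082.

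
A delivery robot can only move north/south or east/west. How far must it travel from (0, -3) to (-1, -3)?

Σ|x_i - y_i| = |0 - (-1)| + |-3 - (-3)| = 1 + 0 = 1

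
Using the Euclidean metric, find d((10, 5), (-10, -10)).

√(Σ(x_i - y_i)²) = √((10 - (-10))² + (5 - (-10))²)
= √(20² + 15²) = √(400 + 225) = √625 = 25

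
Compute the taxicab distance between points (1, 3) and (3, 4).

Σ|x_i - y_i| = |1 - 3| + |3 - 4| = 2 + 1 = 3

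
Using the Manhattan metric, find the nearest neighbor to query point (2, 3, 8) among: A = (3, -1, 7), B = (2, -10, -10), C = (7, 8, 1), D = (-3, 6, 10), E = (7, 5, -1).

Distances: d(A) = 6, d(B) = 31, d(C) = 17, d(D) = 10, d(E) = 16. Nearest: A = (3, -1, 7) with distance 6.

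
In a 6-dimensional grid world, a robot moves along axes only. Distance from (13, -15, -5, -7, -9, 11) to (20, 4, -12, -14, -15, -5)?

Σ|x_i - y_i| = |13 - 20| + |-15 - 4| + |-5 - (-12)| + |-7 - (-14)| + |-9 - (-15)| + |11 - (-5)| = 7 + 19 + 7 + 7 + 6 + 16 = 62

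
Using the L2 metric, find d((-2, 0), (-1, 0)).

√(Σ(x_i - y_i)²) = √((-2 - (-1))² + (0 - 0)²)
= √((-1)² + 0²) = √(1 + 0) = √1 = 1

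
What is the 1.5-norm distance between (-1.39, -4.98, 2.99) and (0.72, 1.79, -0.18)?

(Σ|x_i - y_i|^1.5)^(1/1.5) = (|-1.39 - 0.72|^1.5 + |-4.98 - 1.79|^1.5 + |2.99 - (-0.18)|^1.5)^(1/1.5)
= (2.11^1.5 + 6.77^1.5 + 3.17^1.5)^(1/1.5) ≈ (3.065 + 17.615 + 5.644)^(1/1.5) = (26.324)^(1/1.5) ≈ 8.8491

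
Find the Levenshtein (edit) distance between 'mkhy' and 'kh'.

Let D[i][j] be the edit distance between the first i characters of 'mkhy' and the first j characters of 'kh', with D[i][0] = i, D[0][j] = j, and D[i][j] = D[i-1][j-1] if the characters match, else 1 + min(D[i-1][j], D[i][j-1], D[i-1][j-1]). Filling the table (rows: prefixes of 'mkhy', columns: prefixes of 'kh'):
     ε  k  h
  ε  0  1  2
  m  1  1  2
  k  2  1  2
  h  3  2  1
  y  4  3  2
The bottom-right entry gives D[4][2] = 2, so no sequence of fewer than 2 edits works. Backtracking through the table gives one optimal edit sequence (2 edits):
  mkhy → khy (del m @1)
  khy → kh (del y @3)
Edit distance = 2.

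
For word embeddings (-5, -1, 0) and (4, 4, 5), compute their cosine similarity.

With u = (-5, -1, 0), v = (4, 4, 5):
u·v = (-5)·4 + (-1)·4 + 0·5 = (-20) + (-4) + 0 = -24.
|u| = √((-5)² + (-1)² + 0²) = √26, |v| = √(4² + 4² + 5²) = √57, so |u||v| = √(26·57) = √1482.
cos θ = (u·v)/(|u||v|) = -24/√1482 ≈ -0.6234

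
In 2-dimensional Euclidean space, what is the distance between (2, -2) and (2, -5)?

√(Σ(x_i - y_i)²) = √((2 - 2)² + (-2 - (-5))²)
= √(0² + 3²) = √(0 + 9) = √9 = 3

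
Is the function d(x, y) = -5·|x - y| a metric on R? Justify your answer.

No. With c = -5 < 0, d fails non-negativity: d(8, 17) = -5·|8 - 17| = -5·9 = -45 < 0.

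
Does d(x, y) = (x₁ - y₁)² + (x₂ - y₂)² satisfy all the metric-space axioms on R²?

No. The squared Euclidean distance fails the triangle inequality. Counterexample: x = (0, 0), y = (1, 2), z = (2, 4). d(x,z) = 2² + 4² = 20, but d(x,y) + d(y,z) = (1² + 2²) + (1² + 2²) = 5 + 5 = 10. Since 20 > 10, the triangle inequality is violated. (Note: √d, the ordinary Euclidean distance, IS a metric.)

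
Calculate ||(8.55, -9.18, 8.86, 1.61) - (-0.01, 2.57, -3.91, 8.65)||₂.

√(Σ(x_i - y_i)²) = √((8.55 - (-0.01))² + (-9.18 - 2.57)² + (8.86 - (-3.91))² + (1.61 - 8.65)²)
= √(8.56² + (-11.75)² + 12.77² + (-7.04)²) = √(73.2736 + 138.0625 + 163.0729 + 49.5616) = √423.9706 ≈ 20.5905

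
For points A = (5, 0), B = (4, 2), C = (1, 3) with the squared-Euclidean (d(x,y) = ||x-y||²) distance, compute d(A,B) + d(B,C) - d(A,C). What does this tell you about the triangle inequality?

d(A,B) = 1² + 2² = 5, d(B,C) = 3² + 1² = 10, d(A,C) = 4² + 3² = 25.
d(A,B) + d(B,C) - d(A,C) = 5 + 10 - 25 = 15 - 25 = -10. This is < 0, so the triangle inequality FAILS for these points (squared-Euclidean is not a metric).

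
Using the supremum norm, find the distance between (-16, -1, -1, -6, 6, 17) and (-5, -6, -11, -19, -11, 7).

max(|x_i - y_i|) = max(|-16 - (-5)|, |-1 - (-6)|, |-1 - (-11)|, |-6 - (-19)|, |6 - (-11)|, |17 - 7|) = max(11, 5, 10, 13, 17, 10) = 17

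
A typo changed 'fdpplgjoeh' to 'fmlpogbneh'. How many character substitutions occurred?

Differing positions: 2, 3, 5, 7, 8. Hamming distance = 5.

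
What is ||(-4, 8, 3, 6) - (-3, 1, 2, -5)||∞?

max(|x_i - y_i|) = max(|-4 - (-3)|, |8 - 1|, |3 - 2|, |6 - (-5)|) = max(1, 7, 1, 11) = 11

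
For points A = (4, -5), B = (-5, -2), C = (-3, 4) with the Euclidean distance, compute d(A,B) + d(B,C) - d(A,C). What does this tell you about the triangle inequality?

d(A,B) = √(9² + 3²) = √90 ≈ 9.4868, d(B,C) = √(2² + 6²) = √40 ≈ 6.3246, d(A,C) = √(7² + 9²) = √130 ≈ 11.4018.
d(A,B) + d(B,C) - d(A,C) = 9.4868 + 6.3246 - 11.4018 = 15.8114 - 11.4018 = 4.4096 (to 4 decimal places). This is ≥ 0, so the triangle inequality holds for these points.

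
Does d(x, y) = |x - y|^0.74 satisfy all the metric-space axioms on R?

Yes. With 0 < p = 0.74 ≤ 1, d(x,y) = |x-y|^0.74 is a metric on R. Non-negativity and symmetry are immediate; |x-y|^0.74 = 0 ⟺ |x-y| = 0 ⟺ x = y. For the triangle inequality, the function t ↦ t^0.74 is subadditive on [0,∞) when p ≤ 1, so |x-z|^0.74 ≤ (|x-y| + |y-z|)^0.74 ≤ |x-y|^0.74 + |y-z|^0.74.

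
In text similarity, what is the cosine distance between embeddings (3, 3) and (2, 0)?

With u = (3, 3), v = (2, 0):
u·v = 3·2 + 3·0 = 6 + 0 = 6.
|u| = √(3² + 3²) = √18, |v| = √(2² + 0²) = √4, so |u||v| = √(18·4) = √72.
cos θ = (u·v)/(|u||v|) = 6/√72 ≈ 0.7071
Cosine distance = 1 - cos θ ≈ 1 - 0.7071 = 0.2929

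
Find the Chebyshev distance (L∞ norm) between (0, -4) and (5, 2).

max(|x_i - y_i|) = max(|0 - 5|, |-4 - 2|) = max(5, 6) = 6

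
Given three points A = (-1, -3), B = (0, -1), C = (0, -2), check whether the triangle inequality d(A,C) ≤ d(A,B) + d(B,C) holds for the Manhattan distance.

d(A,B) = 1 + 2 = 3, d(B,C) = 0 + 1 = 1, d(A,C) = 1 + 1 = 2.
d(A,C) = 2 ≤ 3 + 1 = 4. Triangle inequality is satisfied.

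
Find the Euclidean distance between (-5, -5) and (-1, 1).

√(Σ(x_i - y_i)²) = √((-5 - (-1))² + (-5 - 1)²)
= √((-4)² + (-6)²) = √(16 + 36) = √52 ≈ 7.2111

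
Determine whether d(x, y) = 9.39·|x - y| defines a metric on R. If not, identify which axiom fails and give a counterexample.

Yes. Since |x - y| is a metric on R and 9.39 > 0, the positive scalar multiple 9.39·|x - y| is also a metric: scaling by a positive constant preserves non-negativity, identity (d=0 ⟺ |x-y|=0 ⟺ x=y), symmetry, and the triangle inequality.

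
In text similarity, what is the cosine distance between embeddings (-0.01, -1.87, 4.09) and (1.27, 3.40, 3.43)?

With u = (-0.01, -1.87, 4.09), v = (1.27, 3.40, 3.43):
u·v = (-0.01)·1.27 + (-1.87)·3.4 + 4.09·3.43 = (-0.0127) + (-6.358) + 14.0287 = 7.658.
|u| = √((-0.01)² + (-1.87)² + 4.09²) = √(0.0001 + 3.4969 + 16.7281) = √20.2251, |v| = √(1.27² + 3.4² + 3.43²) = √(1.6129 + 11.56 + 11.7649) = √24.9378.
cos θ = (u·v)/(|u||v|) = 7.658/(√20.2251·√24.9378) ≈ 0.341
Cosine distance = 1 - cos θ ≈ 1 - 0.341 = 0.659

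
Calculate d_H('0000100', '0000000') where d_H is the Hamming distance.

Differing positions: 5. Hamming distance = 1.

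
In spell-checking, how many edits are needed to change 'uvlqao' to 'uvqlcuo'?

Let D[i][j] be the edit distance between the first i characters of 'uvlqao' and the first j characters of 'uvqlcuo', with D[i][0] = i, D[0][j] = j, and D[i][j] = D[i-1][j-1] if the characters match, else 1 + min(D[i-1][j], D[i][j-1], D[i-1][j-1]). Filling the table (rows: prefixes of 'uvlqao', columns: prefixes of 'uvqlcuo'):
     ε  u  v  q  l  c  u  o
  ε  0  1  2  3  4  5  6  7
  u  1  0  1  2  3  4  5  6
  v  2  1  0  1  2  3  4  5
  l  3  2  1  1  1  2  3  4
  q  4  3  2  1  2  2  3  4
  a  5  4  3  2  2  3  3  4
  o  6  5  4  3  3  3  4  3
The bottom-right entry gives D[6][7] = 3, so no sequence of fewer than 3 edits works. Backtracking through the table gives one optimal edit sequence (3 edits):
  uvlqao → uvqlqao (ins q @3)
  uvqlqao → uvqlcao (sub q→c @5)
  uvqlcao → uvqlcuo (sub a→u @6)
Edit distance = 3.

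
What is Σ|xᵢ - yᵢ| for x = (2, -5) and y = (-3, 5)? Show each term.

Σ|x_i - y_i| = |2 - (-3)| + |-5 - 5| = 5 + 10 = 15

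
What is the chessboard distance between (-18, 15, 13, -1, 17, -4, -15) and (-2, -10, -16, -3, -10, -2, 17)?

max(|x_i - y_i|) = max(|-18 - (-2)|, |15 - (-10)|, |13 - (-16)|, |-1 - (-3)|, |17 - (-10)|, |-4 - (-2)|, |-15 - 17|) = max(16, 25, 29, 2, 27, 2, 32) = 32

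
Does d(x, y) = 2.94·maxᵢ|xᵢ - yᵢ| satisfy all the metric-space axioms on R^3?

Yes. The L∞ (Chebyshev) norm induces a metric on R^3, and multiplying a metric by a positive constant 2.94 > 0 preserves all four axioms: non-negativity (2.94·||x-y|| ≥ 0), identity (2.94·||x-y|| = 0 ⟺ ||x-y|| = 0 ⟺ x = y), symmetry (||x-y|| = ||y-x||), and the triangle inequality (2.94·||x-z|| ≤ 2.94·||x-y|| + 2.94·||y-z||). So d is a metric.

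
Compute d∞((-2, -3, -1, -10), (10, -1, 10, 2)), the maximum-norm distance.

max(|x_i - y_i|) = max(|-2 - 10|, |-3 - (-1)|, |-1 - 10|, |-10 - 2|) = max(12, 2, 11, 12) = 12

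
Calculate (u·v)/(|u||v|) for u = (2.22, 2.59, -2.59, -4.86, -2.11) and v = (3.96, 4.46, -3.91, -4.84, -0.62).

With u = (2.22, 2.59, -2.59, -4.86, -2.11), v = (3.96, 4.46, -3.91, -4.84, -0.62):
u·v = 2.22·3.96 + 2.59·4.46 + (-2.59)·(-3.91) + (-4.86)·(-4.84) + (-2.11)·(-0.62) = 8.7912 + 11.5514 + 10.1269 + 23.5224 + 1.3082 = 55.3001.
|u| = √(2.22² + 2.59² + (-2.59)² + (-4.86)² + (-2.11)²) = √(4.9284 + 6.7081 + 6.7081 + 23.6196 + 4.4521) = √46.4163, |v| = √(3.96² + 4.46² + (-3.91)² + (-4.84)² + (-0.62)²) = √(15.6816 + 19.8916 + 15.2881 + 23.4256 + 0.3844) = √74.6713.
cos θ = (u·v)/(|u||v|) = 55.3001/(√46.4163·√74.6713) ≈ 0.9393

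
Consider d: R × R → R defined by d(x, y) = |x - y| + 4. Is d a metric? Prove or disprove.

No. d fails identity of indiscernibles (specifically d(x,x) = 0): d(-4, -4) = |-4 - (-4)| + 4 = 0 + 4 = 4 ≠ 0.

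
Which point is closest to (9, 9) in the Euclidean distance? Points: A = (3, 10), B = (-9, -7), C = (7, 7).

Distances: d(A) ≈ 6.0828, d(B) ≈ 24.0832, d(C) ≈ 2.8284. Nearest: C = (7, 7) with distance 2.8284.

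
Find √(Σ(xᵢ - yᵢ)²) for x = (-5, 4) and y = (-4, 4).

√(Σ(x_i - y_i)²) = √((-5 - (-4))² + (4 - 4)²)
= √((-1)² + 0²) = √(1 + 0) = √1 = 1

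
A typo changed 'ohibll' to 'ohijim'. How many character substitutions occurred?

Differing positions: 4, 5, 6. Hamming distance = 3.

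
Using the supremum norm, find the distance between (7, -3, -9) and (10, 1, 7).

max(|x_i - y_i|) = max(|7 - 10|, |-3 - 1|, |-9 - 7|) = max(3, 4, 16) = 16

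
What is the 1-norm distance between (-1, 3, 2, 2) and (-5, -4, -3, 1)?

Σ|x_i - y_i| = |-1 - (-5)| + |3 - (-4)| + |2 - (-3)| + |2 - 1| = 4 + 7 + 5 + 1 = 17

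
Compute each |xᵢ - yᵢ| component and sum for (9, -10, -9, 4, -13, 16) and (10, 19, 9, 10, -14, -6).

Σ|x_i - y_i| = |9 - 10| + |-10 - 19| + |-9 - 9| + |4 - 10| + |-13 - (-14)| + |16 - (-6)| = 1 + 29 + 18 + 6 + 1 + 22 = 77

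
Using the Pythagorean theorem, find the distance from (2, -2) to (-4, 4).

√(Σ(x_i - y_i)²) = √((2 - (-4))² + (-2 - 4)²)
= √(6² + (-6)²) = √(36 + 36) = √72 ≈ 8.4853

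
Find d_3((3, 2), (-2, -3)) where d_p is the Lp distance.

(Σ|x_i - y_i|^3)^(1/3) = (|3 - (-2)|^3 + |2 - (-3)|^3)^(1/3)
= (5^3 + 5^3)^(1/3) = (125 + 125)^(1/3) = (250)^(1/3) ≈ 6.2996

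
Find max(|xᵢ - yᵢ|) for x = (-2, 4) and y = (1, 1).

max(|x_i - y_i|) = max(|-2 - 1|, |4 - 1|) = max(3, 3) = 3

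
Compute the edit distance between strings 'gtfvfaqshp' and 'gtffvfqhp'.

Let D[i][j] be the edit distance between the first i characters of 'gtfvfaqshp' and the first j characters of 'gtffvfqhp', with D[i][0] = i, D[0][j] = j, and D[i][j] = D[i-1][j-1] if the characters match, else 1 + min(D[i-1][j], D[i][j-1], D[i-1][j-1]). Filling the table (rows: prefixes of 'gtfvfaqshp', columns: prefixes of 'gtffvfqhp'):
     ε  g  t  f  f  v  f  q  h  p
  ε  0  1  2  3  4  5  6  7  8  9
  g  1  0  1  2  3  4  5  6  7  8
  t  2  1  0  1  2  3  4  5  6  7
  f  3  2  1  0  1  2  3  4  5  6
  v  4  3  2  1  1  1  2  3  4  5
  f  5  4  3  2  1  2  1  2  3  4
  a  6  5  4  3  2  2  2  2  3  4
  q  7  6  5  4  3  3  3  2  3  4
  s  8  7  6  5  4  4  4  3  3  4
  h  9  8  7  6  5  5  5  4  3  4
  p 10  9  8  7  6  6  6  5  4  3
The bottom-right entry gives D[10][9] = 3, so no sequence of fewer than 3 edits works. Backtracking through the table gives one optimal edit sequence (3 edits):
  gtfvfaqshp → gtffvfaqshp (ins f @3)
  gtffvfaqshp → gtffvfqshp (del a @7)
  gtffvfqshp → gtffvfqhp (del s @8)
Edit distance = 3.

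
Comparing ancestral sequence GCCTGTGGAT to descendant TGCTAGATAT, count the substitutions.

Differing positions: 1, 2, 5, 6, 7, 8. Hamming distance = 6.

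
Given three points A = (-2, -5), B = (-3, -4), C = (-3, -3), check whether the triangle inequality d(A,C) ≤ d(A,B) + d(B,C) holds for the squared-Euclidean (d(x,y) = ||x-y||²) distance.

d(A,B) = 1² + 1² = 2, d(B,C) = 0² + 1² = 1, d(A,C) = 1² + 2² = 5.
d(A,C) = 5 > 2 + 1 = 3. Triangle inequality is VIOLATED. (Squared-Euclidean is not a metric — this is a counterexample.)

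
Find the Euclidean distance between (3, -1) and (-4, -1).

√(Σ(x_i - y_i)²) = √((3 - (-4))² + (-1 - (-1))²)
= √(7² + 0²) = √(49 + 0) = √49 = 7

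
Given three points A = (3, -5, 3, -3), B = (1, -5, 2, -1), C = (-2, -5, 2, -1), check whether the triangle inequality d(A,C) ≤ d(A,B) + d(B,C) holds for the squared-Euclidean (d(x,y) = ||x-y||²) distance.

d(A,B) = 2² + 0² + 1² + 2² = 9, d(B,C) = 3² + 0² + 0² + 0² = 9, d(A,C) = 5² + 0² + 1² + 2² = 30.
d(A,C) = 30 > 9 + 9 = 18. Triangle inequality is VIOLATED. (Squared-Euclidean is not a metric — this is a counterexample.)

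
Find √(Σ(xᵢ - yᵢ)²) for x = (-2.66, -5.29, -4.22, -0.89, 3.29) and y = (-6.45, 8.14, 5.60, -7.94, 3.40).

√(Σ(x_i - y_i)²) = √((-2.66 - (-6.45))² + (-5.29 - 8.14)² + (-4.22 - 5.6)² + (-0.89 - (-7.94))² + (3.29 - 3.4)²)
= √(3.79² + (-13.43)² + (-9.82)² + 7.05² + (-0.11)²) = √(14.3641 + 180.3649 + 96.4324 + 49.7025 + 0.0121) = √340.876 ≈ 18.4628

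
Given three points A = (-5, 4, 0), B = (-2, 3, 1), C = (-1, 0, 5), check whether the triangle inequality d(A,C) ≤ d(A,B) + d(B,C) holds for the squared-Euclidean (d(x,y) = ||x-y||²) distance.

d(A,B) = 3² + 1² + 1² = 11, d(B,C) = 1² + 3² + 4² = 26, d(A,C) = 4² + 4² + 5² = 57.
d(A,C) = 57 > 11 + 26 = 37. Triangle inequality is VIOLATED. (Squared-Euclidean is not a metric — this is a counterexample.)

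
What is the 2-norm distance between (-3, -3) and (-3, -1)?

(Σ|x_i - y_i|^2)^(1/2) = (|-3 - (-3)|^2 + |-3 - (-1)|^2)^(1/2)
= (0^2 + 2^2)^(1/2) = (0 + 4)^(1/2) = (4)^(1/2) = 2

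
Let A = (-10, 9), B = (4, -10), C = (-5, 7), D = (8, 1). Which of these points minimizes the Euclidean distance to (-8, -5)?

Distances: d(A) ≈ 14.1421, d(B) = 13, d(C) ≈ 12.3693, d(D) ≈ 17.088. Nearest: C = (-5, 7) with distance 12.3693.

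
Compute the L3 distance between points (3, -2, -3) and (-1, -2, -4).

(Σ|x_i - y_i|^3)^(1/3) = (|3 - (-1)|^3 + |-2 - (-2)|^3 + |-3 - (-4)|^3)^(1/3)
= (4^3 + 0^3 + 1^3)^(1/3) = (64 + 0 + 1)^(1/3) = (65)^(1/3) ≈ 4.0207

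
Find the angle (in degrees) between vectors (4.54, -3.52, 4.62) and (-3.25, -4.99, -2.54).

With u = (4.54, -3.52, 4.62), v = (-3.25, -4.99, -2.54):
u·v = 4.54·(-3.25) + (-3.52)·(-4.99) + 4.62·(-2.54) = (-14.755) + 17.5648 + (-11.7348) = -8.925.
|u| = √(4.54² + (-3.52)² + 4.62²) = √(20.6116 + 12.3904 + 21.3444) = √54.3464, |v| = √((-3.25)² + (-4.99)² + (-2.54)²) = √(10.5625 + 24.9001 + 6.4516) = √41.9142.
cos θ = (u·v)/(|u||v|) = -8.925/(√54.3464·√41.9142) ≈ -0.187
θ = arccos(-0.187) ≈ 100.78°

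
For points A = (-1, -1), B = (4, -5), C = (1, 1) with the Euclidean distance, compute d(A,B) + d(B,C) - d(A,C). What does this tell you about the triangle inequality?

d(A,B) = √(5² + 4²) = √41 ≈ 6.4031, d(B,C) = √(3² + 6²) = √45 ≈ 6.7082, d(A,C) = √(2² + 2²) = √8 ≈ 2.8284.
d(A,B) + d(B,C) - d(A,C) = 6.4031 + 6.7082 - 2.8284 = 13.1113 - 2.8284 = 10.2829 (to 4 decimal places). This is ≥ 0, so the triangle inequality holds for these points.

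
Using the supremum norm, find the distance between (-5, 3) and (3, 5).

max(|x_i - y_i|) = max(|-5 - 3|, |3 - 5|) = max(8, 2) = 8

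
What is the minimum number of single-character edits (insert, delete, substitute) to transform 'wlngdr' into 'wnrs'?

Let D[i][j] be the edit distance between the first i characters of 'wlngdr' and the first j characters of 'wnrs', with D[i][0] = i, D[0][j] = j, and D[i][j] = D[i-1][j-1] if the characters match, else 1 + min(D[i-1][j], D[i][j-1], D[i-1][j-1]). Filling the table (rows: prefixes of 'wlngdr', columns: prefixes of 'wnrs'):
     ε  w  n  r  s
  ε  0  1  2  3  4
  w  1  0  1  2  3
  l  2  1  1  2  3
  n  3  2  1  2  3
  g  4  3  2  2  3
  d  5  4  3  3  3
  r  6  5  4  3  4
The bottom-right entry gives D[6][4] = 4, so no sequence of fewer than 4 edits works. Backtracking through the table gives one optimal edit sequence (4 edits):
  wlngdr → wngdr (del l @2)
  wngdr → wndr (del g @3)
  wndr → wnrr (sub d→r @3)
  wnrr → wnrs (sub r→s @4)
Edit distance = 4.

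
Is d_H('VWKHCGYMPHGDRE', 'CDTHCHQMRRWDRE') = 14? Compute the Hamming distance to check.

Differing positions: 1, 2, 3, 6, 7, 9, 10, 11. Hamming distance = 8, so the claim that d_H = 14 is false.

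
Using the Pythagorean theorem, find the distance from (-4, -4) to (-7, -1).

√(Σ(x_i - y_i)²) = √((-4 - (-7))² + (-4 - (-1))²)
= √(3² + (-3)²) = √(9 + 9) = √18 ≈ 4.2426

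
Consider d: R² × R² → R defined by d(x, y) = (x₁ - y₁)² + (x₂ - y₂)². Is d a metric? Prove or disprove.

No. The squared Euclidean distance fails the triangle inequality. Counterexample: x = (0, 0), y = (2, 3), z = (4, 6). d(x,z) = 4² + 6² = 52, but d(x,y) + d(y,z) = (2² + 3²) + (2² + 3²) = 13 + 13 = 26. Since 52 > 26, the triangle inequality is violated. (Note: √d, the ordinary Euclidean distance, IS a metric.)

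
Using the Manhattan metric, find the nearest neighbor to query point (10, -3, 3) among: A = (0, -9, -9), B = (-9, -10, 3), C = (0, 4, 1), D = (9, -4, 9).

Distances: d(A) = 28, d(B) = 26, d(C) = 19, d(D) = 8. Nearest: D = (9, -4, 9) with distance 8.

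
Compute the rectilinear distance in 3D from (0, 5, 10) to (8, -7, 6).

Σ|x_i - y_i| = |0 - 8| + |5 - (-7)| + |10 - 6| = 8 + 12 + 4 = 24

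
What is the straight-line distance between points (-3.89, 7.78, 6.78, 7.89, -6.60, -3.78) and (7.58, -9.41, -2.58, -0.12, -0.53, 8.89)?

√(Σ(x_i - y_i)²) = √((-3.89 - 7.58)² + (7.78 - (-9.41))² + (6.78 - (-2.58))² + (7.89 - (-0.12))² + (-6.6 - (-0.53))² + (-3.78 - 8.89)²)
= √((-11.47)² + 17.19² + 9.36² + 8.01² + (-6.07)² + (-12.67)²) = √(131.5609 + 295.4961 + 87.6096 + 64.1601 + 36.8449 + 160.5289) = √776.2005 ≈ 27.8604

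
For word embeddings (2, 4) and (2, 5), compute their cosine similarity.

With u = (2, 4), v = (2, 5):
u·v = 2·2 + 4·5 = 4 + 20 = 24.
|u| = √(2² + 4²) = √20, |v| = √(2² + 5²) = √29, so |u||v| = √(20·29) = √580.
cos θ = (u·v)/(|u||v|) = 24/√580 ≈ 0.9965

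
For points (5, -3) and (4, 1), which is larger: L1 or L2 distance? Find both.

L1 = |5 - 4| + |-3 - 1| = 1 + 4 = 5
L2 = √(1² + 4²) = √17 ≈ 4.1231
L1 ≥ L2 always (equality iff movement is along one axis); L1 > L2 here.
Ratio L1/L2 = 5/√17 ≈ 1.2127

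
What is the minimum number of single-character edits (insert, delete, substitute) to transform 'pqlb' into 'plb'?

Let D[i][j] be the edit distance between the first i characters of 'pqlb' and the first j characters of 'plb', with D[i][0] = i, D[0][j] = j, and D[i][j] = D[i-1][j-1] if the characters match, else 1 + min(D[i-1][j], D[i][j-1], D[i-1][j-1]). Filling the table (rows: prefixes of 'pqlb', columns: prefixes of 'plb'):
     ε  p  l  b
  ε  0  1  2  3
  p  1  0  1  2
  q  2  1  1  2
  l  3  2  1  2
  b  4  3  2  1
The bottom-right entry gives D[4][3] = 1, so no sequence of fewer than 1 edit works. Backtracking through the table gives one optimal edit sequence (1 edit):
  pqlb → plb (del q @2)
Edit distance = 1.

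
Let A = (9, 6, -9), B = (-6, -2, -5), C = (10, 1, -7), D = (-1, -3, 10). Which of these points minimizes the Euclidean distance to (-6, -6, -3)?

Distances: d(A) ≈ 20.1246, d(B) ≈ 4.4721, d(C) ≈ 17.9165, d(D) ≈ 14.2478. Nearest: B = (-6, -2, -5) with distance 4.4721.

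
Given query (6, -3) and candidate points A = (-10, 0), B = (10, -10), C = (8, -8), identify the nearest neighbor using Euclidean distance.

Distances: d(A) ≈ 16.2788, d(B) ≈ 8.0623, d(C) ≈ 5.3852. Nearest: C = (8, -8) with distance 5.3852.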